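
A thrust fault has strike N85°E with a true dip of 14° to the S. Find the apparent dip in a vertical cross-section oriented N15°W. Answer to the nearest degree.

The section lies 80° from the strike.
tan α = tan 14° × sin 80° = 0.2493 × 0.9848 = 0.2455
α = arctan(0.2455) = 13.80°

14°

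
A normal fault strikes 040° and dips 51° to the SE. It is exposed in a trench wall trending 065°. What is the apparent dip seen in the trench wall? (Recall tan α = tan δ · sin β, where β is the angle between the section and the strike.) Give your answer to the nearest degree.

28°

Angle between strike (040°) and section (065°): β = 25°.
tan α = tan 51° × sin 25° = 1.2349 × 0.4226 = 0.5219
apparent dip = arctan 0.5219 = 27.56°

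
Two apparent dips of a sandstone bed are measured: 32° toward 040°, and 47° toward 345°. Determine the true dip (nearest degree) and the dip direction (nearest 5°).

Represent each trace as a vector plunging at its apparent dip toward its trend (east-north-up frame): v₁ = (0.545, 0.650, -0.530), v₂ = (-0.177, 0.659, -0.731).
n = v₁ × v₂ = (-0.126, 0.492, 0.474) (taken with n_z > 0).
Dip δ = arctan(|n_h|/n_z) = arctan(0.508/0.474) = 47.0°.
The horizontal component of n points toward azimuth atan2(n_x, n_y) = 346°, the dip direction.

true dip 47°, dip direction 345°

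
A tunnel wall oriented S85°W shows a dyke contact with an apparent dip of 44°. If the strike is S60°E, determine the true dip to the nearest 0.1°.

59.3°

β = acute angle between strike S60°E and section S85°W = 35°.
tan δ = tan α / sin β = tan 44° / sin 35° = 0.9657 / 0.5736 = 1.6836
true dip = arctan 1.6836 = 59.29°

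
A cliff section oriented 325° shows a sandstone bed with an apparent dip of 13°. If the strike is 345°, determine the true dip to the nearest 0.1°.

β = acute angle between strike 345° and section 325° = 20°.
tan(true dip) = tan 13° / sin 20° = 0.6750
δ = arctan(0.6750) = 34.02°

34.0°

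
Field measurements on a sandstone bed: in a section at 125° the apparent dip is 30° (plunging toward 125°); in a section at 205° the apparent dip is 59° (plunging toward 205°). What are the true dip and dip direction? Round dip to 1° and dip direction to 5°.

Each apparent-dip line lies in the plane. As unit vectors (x east, y north, z up), v₁ plunges 30°→125° and v₂ plunges 59°→205°.
The plane normal is n = v₁ × v₂ ∝ (-0.192, -0.717, 0.439).
Dip δ = arctan(|n_h|/n_z) = arctan(0.742/0.439) = 59.4°.
Dip direction = azimuth of (n_x, n_y) = atan2(-0.192, -0.717) = 195°.

true dip 59°, dip direction 195°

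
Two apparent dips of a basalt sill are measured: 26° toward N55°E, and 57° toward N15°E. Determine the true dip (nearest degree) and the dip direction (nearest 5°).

true dip 62°, dip direction 340°

The two traces are lines in the plane: v₁ = (sin 55°·cos 26°, cos 55°·cos 26°, −sin 26°), v₂ = (sin 15°·cos 57°, cos 15°·cos 57°, −sin 57°).
Cross product v₁ × v₂ gives the pole to the plane: n ∝ (-0.202, 0.556, 0.315).
tan δ = √(n_x²+n_y²)/n_z = 0.591/0.315, so δ = 62.0°.
The horizontal component of n points toward azimuth atan2(n_x, n_y) = 340°, the dip direction.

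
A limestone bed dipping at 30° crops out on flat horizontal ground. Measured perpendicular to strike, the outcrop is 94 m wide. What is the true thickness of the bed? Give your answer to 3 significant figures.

47.0 m

True thickness t = w · sin(dip) = 94 × sin 30°
t = 94 × 0.5000 = 47.000 m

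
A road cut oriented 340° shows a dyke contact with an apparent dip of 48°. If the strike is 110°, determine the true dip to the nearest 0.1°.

55.4°

The section is 50° from the strike.
tan δ = tan α / sin β = tan 48° / sin 50° = 1.1106 / 0.7660 = 1.4498
true dip = arctan 1.4498 = 55.40°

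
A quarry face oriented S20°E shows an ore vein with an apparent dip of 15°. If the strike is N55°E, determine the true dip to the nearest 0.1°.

15.5°

β = acute angle between strike N55°E and section S20°E = 75°.
tan(true dip) = tan 15° / sin 75° = 0.2774
δ = arctan(0.2774) = 15.50°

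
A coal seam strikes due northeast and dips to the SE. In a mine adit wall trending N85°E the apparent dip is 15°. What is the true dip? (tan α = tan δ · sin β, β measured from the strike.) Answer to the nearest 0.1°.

22.6°

β = acute angle between strike due northeast and section N85°E = 40°.
tan(true dip) = tan 15° / sin 40° = 0.4169
true dip = arctan 0.4169 = 22.63°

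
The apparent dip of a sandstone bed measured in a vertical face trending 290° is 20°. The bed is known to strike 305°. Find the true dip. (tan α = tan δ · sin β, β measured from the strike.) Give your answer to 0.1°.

54.6°

β = acute angle between strike 305° and section 290° = 15°.
tan(true dip) = tan 20° / sin 15° = 1.4063
true dip = arctan 1.4063 = 54.58°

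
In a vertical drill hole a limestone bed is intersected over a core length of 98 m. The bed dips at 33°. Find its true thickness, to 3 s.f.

82.2 m

True thickness t = h · cos(dip) = 98 × cos 33°
t = 98 × 0.8387 = 82.190 m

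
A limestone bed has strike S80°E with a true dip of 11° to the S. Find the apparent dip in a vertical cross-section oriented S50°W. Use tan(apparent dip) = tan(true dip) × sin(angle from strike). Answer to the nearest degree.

8°

The section lies 50° from the strike.
tan α = tan 11° × sin 50° = 0.1944 × 0.7660 = 0.1489
α = arctan(0.1489) = 8.47°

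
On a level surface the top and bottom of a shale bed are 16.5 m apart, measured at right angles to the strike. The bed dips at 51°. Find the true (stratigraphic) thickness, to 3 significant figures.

12.8 m

True thickness t = w · sin(dip) = 16.5 × sin 51°
t = 16.5 × 0.7771 = 12.823 m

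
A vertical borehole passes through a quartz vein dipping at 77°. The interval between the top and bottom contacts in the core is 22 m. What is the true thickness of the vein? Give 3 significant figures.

4.95 m

True thickness t = h · cos(dip) = 22 × cos 77°
t = 22 × 0.2250 = 4.949 m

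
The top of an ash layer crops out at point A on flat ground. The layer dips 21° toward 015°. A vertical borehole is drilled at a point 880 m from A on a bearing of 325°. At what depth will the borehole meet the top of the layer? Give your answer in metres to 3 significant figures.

The hole lies 50° from the dip direction, so the down-dip offset is 880 × cos 50° = 565.65 m.
Depth = down-dip offset × tan(dip) = 565.65 × tan 21° = 565.65 × 0.3839
Depth = 217.13 m

217 m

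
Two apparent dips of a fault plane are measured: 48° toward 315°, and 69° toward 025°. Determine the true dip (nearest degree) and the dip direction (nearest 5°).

true dip 69°, dip direction 020°

The two traces are lines in the plane: v₁ = (sin 315°·cos 48°, cos 315°·cos 48°, −sin 48°), v₂ = (sin 25°·cos 69°, cos 25°·cos 69°, −sin 69°).
Cross product v₁ × v₂ gives the pole to the plane: n ∝ (0.200, 0.554, 0.225).
True dip = arccos(n_z / |n|) = arccos(0.3571) = 69.1°.
Dip direction = azimuth of (n_x, n_y) = atan2(0.200, 0.554) = 20°.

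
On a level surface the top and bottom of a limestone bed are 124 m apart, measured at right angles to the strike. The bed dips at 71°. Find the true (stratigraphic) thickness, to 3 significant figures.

117 m

True thickness t = w · sin(dip) = 124 × sin 71°
t = 124 × 0.9455 = 117.244 m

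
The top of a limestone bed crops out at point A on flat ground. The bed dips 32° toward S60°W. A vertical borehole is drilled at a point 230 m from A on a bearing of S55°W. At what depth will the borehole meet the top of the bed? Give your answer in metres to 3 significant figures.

The hole lies 5° from the dip direction, so the down-dip offset is 230 × cos 5° = 229.12 m.
Depth = down-dip offset × tan(dip) = 229.12 × tan 32° = 229.12 × 0.6249
Depth = 143.17 m

143 m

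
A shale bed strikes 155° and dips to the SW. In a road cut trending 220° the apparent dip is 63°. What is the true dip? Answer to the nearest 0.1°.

The section is 65° from the strike.
tan(true dip) = tan 63° / sin 65° = 2.1655
δ = arctan(2.1655) = 65.21°

65.2°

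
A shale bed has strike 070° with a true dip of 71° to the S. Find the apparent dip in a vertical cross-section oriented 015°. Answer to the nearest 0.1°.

The strike is 070° and the section trends 015°; the acute angle between them is β = 55°.
tan(apparent dip) = tan 71° · sin 55° = 2.3790
apparent dip = arctan 2.3790 = 67.20°

67.2°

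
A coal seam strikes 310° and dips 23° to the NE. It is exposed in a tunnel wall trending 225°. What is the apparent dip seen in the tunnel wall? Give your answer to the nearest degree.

23°

The section lies 85° from the strike.
tan α = tan 23° × sin 85° = 0.4245 × 0.9962 = 0.4229
apparent dip = arctan 0.4229 = 22.92°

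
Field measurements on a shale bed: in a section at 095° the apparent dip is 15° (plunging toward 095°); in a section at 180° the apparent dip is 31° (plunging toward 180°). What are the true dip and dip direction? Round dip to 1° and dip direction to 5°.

Each apparent-dip line lies in the plane. As unit vectors (x east, y north, z up), v₁ plunges 15°→095° and v₂ plunges 31°→180°.
The plane normal is n = v₁ × v₂ ∝ (0.178, -0.496, 0.825).
Dip δ = arctan(|n_h|/n_z) = arctan(0.527/0.825) = 32.6°.
Dip direction = atan2(0.178, -0.496) = 160° (azimuth of n's horizontal projection).

true dip 33°, dip direction 160°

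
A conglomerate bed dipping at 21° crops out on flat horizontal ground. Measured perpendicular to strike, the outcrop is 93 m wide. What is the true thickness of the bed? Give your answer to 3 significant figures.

33.3 m

True thickness t = w · sin(dip) = 93 × sin 21°
t = 93 × 0.3584 = 33.328 m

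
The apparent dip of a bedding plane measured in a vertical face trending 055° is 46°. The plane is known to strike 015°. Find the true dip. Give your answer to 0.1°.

β = acute angle between strike 015° and section 055° = 40°.
tan δ = tan α / sin β = tan 46° / sin 40° = 1.0355 / 0.6428 = 1.6110
δ = arctan(1.6110) = 58.17°

58.2°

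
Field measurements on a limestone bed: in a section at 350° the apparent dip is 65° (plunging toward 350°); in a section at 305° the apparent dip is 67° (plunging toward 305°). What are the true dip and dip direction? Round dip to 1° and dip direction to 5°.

Each apparent-dip line lies in the plane. As unit vectors (x east, y north, z up), v₁ plunges 65°→350° and v₂ plunges 67°→305°.
Cross product v₁ × v₂ gives the pole to the plane: n ∝ (-0.180, 0.223, 0.117).
Dip δ = arctan(|n_h|/n_z) = arctan(0.286/0.117) = 67.8°.
The horizontal component of n points toward azimuth atan2(n_x, n_y) = 321°, the dip direction.

true dip 68°, dip direction 320°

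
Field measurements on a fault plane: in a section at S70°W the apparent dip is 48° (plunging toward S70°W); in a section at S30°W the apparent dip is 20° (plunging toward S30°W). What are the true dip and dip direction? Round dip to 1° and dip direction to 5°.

Each apparent-dip line lies in the plane. As unit vectors (x east, y north, z up), v₁ plunges 48°→S70°W and v₂ plunges 20°→S30°W.
Cross product v₁ × v₂ gives the pole to the plane: n ∝ (-0.526, 0.134, 0.404).
True dip = arccos(n_z / |n|) = arccos(0.5969) = 53.4°.
Dip direction = azimuth of (n_x, n_y) = atan2(-0.526, 0.134) = 284°.

true dip 53°, dip direction 285°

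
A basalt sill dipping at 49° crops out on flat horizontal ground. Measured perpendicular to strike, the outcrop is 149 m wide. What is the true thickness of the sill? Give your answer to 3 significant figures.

True thickness t = w · sin(dip) = 149 × sin 49°
t = 149 × 0.7547 = 112.452 m

112 m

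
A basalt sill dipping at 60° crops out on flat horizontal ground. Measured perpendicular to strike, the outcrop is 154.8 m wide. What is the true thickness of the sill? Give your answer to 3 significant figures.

134 m

True thickness t = w · sin(dip) = 154.8 × sin 60°
t = 154.8 × 0.8660 = 134.061 m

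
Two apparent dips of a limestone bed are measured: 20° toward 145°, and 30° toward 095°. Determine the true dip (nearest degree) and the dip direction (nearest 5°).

Each apparent-dip line lies in the plane. As unit vectors (x east, y north, z up), v₁ plunges 20°→145° and v₂ plunges 30°→095°.
Cross product v₁ × v₂ gives the pole to the plane: n ∝ (0.359, -0.026, 0.623).
Dip δ = arctan(|n_h|/n_z) = arctan(0.360/0.623) = 30.0°.
The horizontal component of n points toward azimuth atan2(n_x, n_y) = 94°, the dip direction.

true dip 30°, dip direction 095°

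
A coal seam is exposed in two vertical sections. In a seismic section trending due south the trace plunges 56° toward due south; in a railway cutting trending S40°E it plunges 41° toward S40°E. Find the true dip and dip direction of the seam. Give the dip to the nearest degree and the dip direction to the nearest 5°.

true dip 57°, dip direction 195°

The two traces are lines in the plane: v₁ = (sin 180°·cos 56°, cos 180°·cos 56°, −sin 56°), v₂ = (sin 140°·cos 41°, cos 140°·cos 41°, −sin 41°).
n = v₁ × v₂ = (-0.112, -0.402, 0.271) (taken with n_z > 0).
True dip = arccos(n_z / |n|) = arccos(0.5448) = 57.0°.
The horizontal component of n points toward azimuth atan2(n_x, n_y) = 196°, the dip direction.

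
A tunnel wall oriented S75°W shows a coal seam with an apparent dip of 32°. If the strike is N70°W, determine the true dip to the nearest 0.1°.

The section is 35° from the strike.
tan δ = tan α / sin β = tan 32° / sin 35° = 0.6249 / 0.5736 = 1.0894
δ = arctan(1.0894) = 47.45°

47.5°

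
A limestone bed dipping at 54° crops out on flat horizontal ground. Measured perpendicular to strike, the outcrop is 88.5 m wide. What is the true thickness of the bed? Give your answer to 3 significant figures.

True thickness t = w · sin(dip) = 88.5 × sin 54°
t = 88.5 × 0.8090 = 71.598 m

71.6 m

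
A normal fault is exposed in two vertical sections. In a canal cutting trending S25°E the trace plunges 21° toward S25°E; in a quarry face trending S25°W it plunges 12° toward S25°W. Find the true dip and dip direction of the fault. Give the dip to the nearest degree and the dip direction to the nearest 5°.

Represent each trace as a vector plunging at its apparent dip toward its trend (east-north-up frame): v₁ = (0.395, -0.846, -0.358), v₂ = (-0.413, -0.887, -0.208).
The plane normal is n = v₁ × v₂ ∝ (0.142, -0.230, 0.700).
Dip δ = arctan(|n_h|/n_z) = arctan(0.270/0.700) = 21.1°.
The horizontal component of n points toward azimuth atan2(n_x, n_y) = 148°, the dip direction.

true dip 21°, dip direction 150°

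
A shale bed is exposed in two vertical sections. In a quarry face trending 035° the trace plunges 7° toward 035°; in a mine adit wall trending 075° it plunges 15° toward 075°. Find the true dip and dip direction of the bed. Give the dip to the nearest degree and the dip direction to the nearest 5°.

true dip 17°, dip direction 100°

Each apparent-dip line lies in the plane. As unit vectors (x east, y north, z up), v₁ plunges 7°→035° and v₂ plunges 15°→075°.
n = v₁ × v₂ = (0.180, -0.034, 0.616) (taken with n_z > 0).
True dip = arccos(n_z / |n|) = arccos(0.9586) = 16.5°.
Dip direction = atan2(0.180, -0.034) = 101° (azimuth of n's horizontal projection).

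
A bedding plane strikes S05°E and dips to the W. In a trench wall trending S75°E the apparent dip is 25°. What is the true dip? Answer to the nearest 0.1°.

26.4°

β = acute angle between strike S05°E and section S75°E = 70°.
tan(true dip) = tan 25° / sin 70° = 0.4962
δ = arctan(0.4962) = 26.39°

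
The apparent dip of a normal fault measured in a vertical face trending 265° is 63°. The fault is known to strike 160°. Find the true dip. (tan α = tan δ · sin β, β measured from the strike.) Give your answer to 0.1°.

The section is 75° from the strike.
tan δ = tan α / sin β = tan 63° / sin 75° = 1.9626 / 0.9659 = 2.0318
true dip = arctan 2.0318 = 63.80°

63.8°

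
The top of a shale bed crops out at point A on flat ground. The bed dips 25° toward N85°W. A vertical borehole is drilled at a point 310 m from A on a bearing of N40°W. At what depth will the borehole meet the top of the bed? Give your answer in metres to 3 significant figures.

The hole lies 45° from the dip direction, so the down-dip offset is 310 × cos 45° = 219.20 m.
Depth = down-dip offset × tan(dip) = 219.20 × tan 25° = 219.20 × 0.4663
Depth = 102.22 m

102 m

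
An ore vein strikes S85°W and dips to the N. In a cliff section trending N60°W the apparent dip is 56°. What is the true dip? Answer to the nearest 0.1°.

The section is 35° from the strike.
tan δ = tan α / sin β = tan 56° / sin 35° = 1.4826 / 0.5736 = 2.5848
δ = arctan(2.5848) = 68.85°

68.8°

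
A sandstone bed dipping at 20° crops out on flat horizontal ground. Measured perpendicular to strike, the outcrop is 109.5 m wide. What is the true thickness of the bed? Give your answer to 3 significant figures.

True thickness t = w · sin(dip) = 109.5 × sin 20°
t = 109.5 × 0.3420 = 37.451 m

37.5 m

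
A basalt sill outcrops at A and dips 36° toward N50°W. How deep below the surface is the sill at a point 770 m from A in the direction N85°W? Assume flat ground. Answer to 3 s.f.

The hole lies 35° from the dip direction, so the down-dip offset is 770 × cos 35° = 630.75 m.
Depth = down-dip offset × tan(dip) = 630.75 × tan 36° = 630.75 × 0.7265
Depth = 458.26 m

458 m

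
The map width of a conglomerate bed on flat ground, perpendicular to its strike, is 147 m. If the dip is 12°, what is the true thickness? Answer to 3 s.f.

30.6 m

True thickness t = w · sin(dip) = 147 × sin 12°
t = 147 × 0.2079 = 30.563 m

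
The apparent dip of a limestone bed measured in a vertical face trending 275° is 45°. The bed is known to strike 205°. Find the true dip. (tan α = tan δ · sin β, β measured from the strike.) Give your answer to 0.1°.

46.8°

The section is 70° from the strike.
tan δ = tan α / sin β = tan 45° / sin 70° = 1.0000 / 0.9397 = 1.0642
true dip = arctan 1.0642 = 46.78°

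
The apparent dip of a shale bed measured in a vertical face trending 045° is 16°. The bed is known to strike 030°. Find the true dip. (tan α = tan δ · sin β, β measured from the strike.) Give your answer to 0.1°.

β = acute angle between strike 030° and section 045° = 15°.
tan(true dip) = tan 16° / sin 15° = 1.1079
δ = arctan(1.1079) = 47.93°

47.9°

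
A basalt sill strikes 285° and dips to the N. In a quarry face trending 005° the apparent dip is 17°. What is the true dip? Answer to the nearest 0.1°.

β = acute angle between strike 285° and section 005° = 80°.
tan δ = tan α / sin β = tan 17° / sin 80° = 0.3057 / 0.9848 = 0.3104
true dip = arctan 0.3104 = 17.25°

17.2°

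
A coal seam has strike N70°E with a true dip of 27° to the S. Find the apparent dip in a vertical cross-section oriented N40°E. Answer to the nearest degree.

14°

The section lies 30° from the strike.
tan(apparent dip) = tan 27° · sin 30° = 0.2548
apparent dip = arctan 0.2548 = 14.29°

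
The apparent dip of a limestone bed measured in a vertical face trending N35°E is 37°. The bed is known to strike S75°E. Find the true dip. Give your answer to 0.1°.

38.7°

The section is 70° from the strike.
tan δ = tan α / sin β = tan 37° / sin 70° = 0.7536 / 0.9397 = 0.8019
true dip = arctan 0.8019 = 38.73°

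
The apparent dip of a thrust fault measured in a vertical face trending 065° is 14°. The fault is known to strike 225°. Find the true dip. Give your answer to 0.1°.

36.1°

The section is 20° from the strike.
tan(true dip) = tan 14° / sin 20° = 0.7290
true dip = arctan 0.7290 = 36.09°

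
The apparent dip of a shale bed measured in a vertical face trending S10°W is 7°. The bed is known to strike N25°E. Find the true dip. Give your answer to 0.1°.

β = acute angle between strike N25°E and section S10°W = 15°.
tan δ = tan α / sin β = tan 7° / sin 15° = 0.1228 / 0.2588 = 0.4744
true dip = arctan 0.4744 = 25.38°

25.4°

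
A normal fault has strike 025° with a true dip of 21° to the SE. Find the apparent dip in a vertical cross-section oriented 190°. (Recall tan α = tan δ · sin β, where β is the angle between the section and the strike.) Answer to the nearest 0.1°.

5.7°

The section lies 15° from the strike.
tan(apparent dip) = tan 21° · sin 15° = 0.0994
apparent dip = arctan 0.0994 = 5.67°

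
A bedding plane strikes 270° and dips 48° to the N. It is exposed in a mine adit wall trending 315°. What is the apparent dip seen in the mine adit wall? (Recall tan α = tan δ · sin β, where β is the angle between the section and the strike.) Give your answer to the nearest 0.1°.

The strike is 270° and the section trends 315°; the acute angle between them is β = 45°.
tan α = tan 48° × sin 45° = 1.1106 × 0.7071 = 0.7853
apparent dip = arctan 0.7853 = 38.14°

38.1°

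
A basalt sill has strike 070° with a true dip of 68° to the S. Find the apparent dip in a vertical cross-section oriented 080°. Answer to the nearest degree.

The section lies 10° from the strike.
tan α = tan 68° × sin 10° = 2.4751 × 0.1736 = 0.4298
α = arctan(0.4298) = 23.26°

23°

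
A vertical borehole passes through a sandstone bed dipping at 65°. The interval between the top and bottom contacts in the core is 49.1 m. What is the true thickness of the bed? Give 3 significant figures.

20.8 m

True thickness t = h · cos(dip) = 49.1 × cos 65°
t = 49.1 × 0.4226 = 20.751 m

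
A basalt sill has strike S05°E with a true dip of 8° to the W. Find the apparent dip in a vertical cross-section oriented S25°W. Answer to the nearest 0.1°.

The section lies 30° from the strike.
tan α = tan 8° × sin 30° = 0.1405 × 0.5000 = 0.0703
apparent dip = arctan 0.0703 = 4.02°

4.0°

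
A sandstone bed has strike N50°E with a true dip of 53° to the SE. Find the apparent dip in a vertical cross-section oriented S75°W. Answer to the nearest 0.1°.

29.3°

The strike is N50°E and the section trends S75°W; the acute angle between them is β = 25°.
tan α = tan 53° × sin 25° = 1.3270 × 0.4226 = 0.5608
α = arctan(0.5608) = 29.29°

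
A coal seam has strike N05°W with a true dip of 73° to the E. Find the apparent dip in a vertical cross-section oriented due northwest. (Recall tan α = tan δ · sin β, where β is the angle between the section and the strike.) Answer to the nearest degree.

65°

Angle between strike (N05°W) and section (due northwest): β = 40°.
tan α = tan 73° × sin 40° = 3.2709 × 0.6428 = 2.1025
α = arctan(2.1025) = 64.56°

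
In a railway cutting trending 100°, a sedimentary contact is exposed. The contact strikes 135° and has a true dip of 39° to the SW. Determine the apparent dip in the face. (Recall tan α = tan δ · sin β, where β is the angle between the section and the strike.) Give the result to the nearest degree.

25°

The strike is 135° and the section trends 100°; the acute angle between them is β = 35°.
tan(apparent dip) = tan 39° · sin 35° = 0.4645
α = arctan(0.4645) = 24.91°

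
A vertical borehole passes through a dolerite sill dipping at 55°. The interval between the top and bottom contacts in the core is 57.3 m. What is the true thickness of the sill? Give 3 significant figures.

32.9 m

True thickness t = h · cos(dip) = 57.3 × cos 55°
t = 57.3 × 0.5736 = 32.866 m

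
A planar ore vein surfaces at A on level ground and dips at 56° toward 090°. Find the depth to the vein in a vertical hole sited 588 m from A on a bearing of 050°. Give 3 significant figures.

668 m

The hole lies 40° from the dip direction, so the down-dip offset is 588 × cos 40° = 450.43 m.
Depth = down-dip offset × tan(dip) = 450.43 × tan 56° = 450.43 × 1.4826
Depth = 667.80 m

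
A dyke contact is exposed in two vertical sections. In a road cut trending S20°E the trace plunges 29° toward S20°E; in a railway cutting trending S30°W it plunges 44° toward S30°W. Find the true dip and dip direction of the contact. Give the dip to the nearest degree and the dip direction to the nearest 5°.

Represent each trace as a vector plunging at its apparent dip toward its trend (east-north-up frame): v₁ = (0.299, -0.822, -0.485), v₂ = (-0.360, -0.623, -0.695).
Cross product v₁ × v₂ gives the pole to the plane: n ∝ (-0.269, -0.382, 0.482).
Dip δ = arctan(|n_h|/n_z) = arctan(0.467/0.482) = 44.1°.
The horizontal component of n points toward azimuth atan2(n_x, n_y) = 215°, the dip direction.

true dip 44°, dip direction 215°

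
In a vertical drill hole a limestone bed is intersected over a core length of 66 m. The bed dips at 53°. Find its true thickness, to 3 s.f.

True thickness t = h · cos(dip) = 66 × cos 53°
t = 66 × 0.6018 = 39.720 m

39.7 m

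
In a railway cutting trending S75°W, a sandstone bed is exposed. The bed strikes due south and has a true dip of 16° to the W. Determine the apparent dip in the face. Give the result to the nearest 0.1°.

15.5°

Angle between strike (due south) and section (S75°W): β = 75°.
tan(apparent dip) = tan 16° · sin 75° = 0.2770
α = arctan(0.2770) = 15.48°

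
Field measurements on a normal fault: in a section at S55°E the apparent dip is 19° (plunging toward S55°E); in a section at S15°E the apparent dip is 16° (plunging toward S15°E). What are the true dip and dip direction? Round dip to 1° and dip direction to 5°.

The two traces are lines in the plane: v₁ = (sin 125°·cos 19°, cos 125°·cos 19°, −sin 19°), v₂ = (sin 165°·cos 16°, cos 165°·cos 16°, −sin 16°).
n = v₁ × v₂ = (0.153, -0.132, 0.584) (taken with n_z > 0).
True dip = arccos(n_z / |n|) = arccos(0.9450) = 19.1°.
The horizontal component of n points toward azimuth atan2(n_x, n_y) = 131°, the dip direction.

true dip 19°, dip direction 130°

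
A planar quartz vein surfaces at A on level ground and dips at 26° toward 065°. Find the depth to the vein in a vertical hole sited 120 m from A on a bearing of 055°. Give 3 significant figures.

57.6 m

The hole lies 10° from the dip direction, so the down-dip offset is 120 × cos 10° = 118.18 m.
Depth = down-dip offset × tan(dip) = 118.18 × tan 26° = 118.18 × 0.4877
Depth = 57.64 m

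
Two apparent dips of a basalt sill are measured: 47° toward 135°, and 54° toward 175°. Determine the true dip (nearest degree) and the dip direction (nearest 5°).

true dip 54°, dip direction 175°

Represent each trace as a vector plunging at its apparent dip toward its trend (east-north-up frame): v₁ = (0.482, -0.482, -0.731), v₂ = (0.051, -0.586, -0.809).
n = v₁ × v₂ = (0.038, -0.353, 0.258) (taken with n_z > 0).
tan δ = √(n_x²+n_y²)/n_z = 0.355/0.258, so δ = 54.0°.
Dip direction = atan2(0.038, -0.353) = 174° (azimuth of n's horizontal projection).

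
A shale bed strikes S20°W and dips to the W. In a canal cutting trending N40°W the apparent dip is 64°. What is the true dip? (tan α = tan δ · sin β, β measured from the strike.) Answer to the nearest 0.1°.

The section is 60° from the strike.
tan(true dip) = tan 64° / sin 60° = 2.3675
true dip = arctan 2.3675 = 67.10°

67.1°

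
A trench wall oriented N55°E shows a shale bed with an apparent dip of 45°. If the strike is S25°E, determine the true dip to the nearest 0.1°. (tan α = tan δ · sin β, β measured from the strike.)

45.4°

β = acute angle between strike S25°E and section N55°E = 80°.
tan δ = tan α / sin β = tan 45° / sin 80° = 1.0000 / 0.9848 = 1.0154
δ = arctan(1.0154) = 45.44°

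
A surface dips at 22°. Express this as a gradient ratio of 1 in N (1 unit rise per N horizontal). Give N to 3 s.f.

1 in 2.48

1 : N means tan θ = 1/N, so N = 1/tan 22° = 1/0.4040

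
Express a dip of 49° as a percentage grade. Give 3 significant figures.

115%

grade % = 100 × tan 49° = 100 × 1.1504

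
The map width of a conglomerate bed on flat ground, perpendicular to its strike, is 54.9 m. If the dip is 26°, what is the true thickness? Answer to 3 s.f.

24.1 m

True thickness t = w · sin(dip) = 54.9 × sin 26°
t = 54.9 × 0.4384 = 24.067 m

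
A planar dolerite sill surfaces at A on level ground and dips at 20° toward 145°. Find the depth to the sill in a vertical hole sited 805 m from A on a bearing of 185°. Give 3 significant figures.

224 m

The hole lies 40° from the dip direction, so the down-dip offset is 805 × cos 40° = 616.67 m.
Depth = down-dip offset × tan(dip) = 616.67 × tan 20° = 616.67 × 0.3640
Depth = 224.45 m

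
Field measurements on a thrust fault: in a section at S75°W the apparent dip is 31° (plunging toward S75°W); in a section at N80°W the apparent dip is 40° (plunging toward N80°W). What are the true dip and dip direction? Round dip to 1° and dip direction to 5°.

Represent each trace as a vector plunging at its apparent dip toward its trend (east-north-up frame): v₁ = (-0.828, -0.222, -0.515), v₂ = (-0.754, 0.133, -0.643).
n = v₁ × v₂ = (-0.211, 0.144, 0.278) (taken with n_z > 0).
tan δ = √(n_x²+n_y²)/n_z = 0.255/0.278, so δ = 42.6°.
Dip direction = atan2(-0.211, 0.144) = 304° (azimuth of n's horizontal projection).

true dip 43°, dip direction 305°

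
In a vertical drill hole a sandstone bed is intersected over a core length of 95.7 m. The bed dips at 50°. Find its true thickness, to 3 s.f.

True thickness t = h · cos(dip) = 95.7 × cos 50°
t = 95.7 × 0.6428 = 61.515 m

61.5 m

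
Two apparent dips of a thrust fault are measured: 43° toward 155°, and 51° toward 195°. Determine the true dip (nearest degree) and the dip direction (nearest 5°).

The two traces are lines in the plane: v₁ = (sin 155°·cos 43°, cos 155°·cos 43°, −sin 43°), v₂ = (sin 195°·cos 51°, cos 195°·cos 51°, −sin 51°).
n = v₁ × v₂ = (-0.101, -0.351, 0.296) (taken with n_z > 0).
tan δ = √(n_x²+n_y²)/n_z = 0.365/0.296, so δ = 51.0°.
The horizontal component of n points toward azimuth atan2(n_x, n_y) = 196°, the dip direction.

true dip 51°, dip direction 195°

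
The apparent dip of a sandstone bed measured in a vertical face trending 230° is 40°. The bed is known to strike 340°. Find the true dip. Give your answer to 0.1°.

41.8°

The section is 70° from the strike.
tan(true dip) = tan 40° / sin 70° = 0.8930
δ = arctan(0.8930) = 41.76°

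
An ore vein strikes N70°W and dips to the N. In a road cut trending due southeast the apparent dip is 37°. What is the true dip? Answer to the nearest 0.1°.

The section is 25° from the strike.
tan δ = tan α / sin β = tan 37° / sin 25° = 0.7536 / 0.4226 = 1.7831
true dip = arctan 1.7831 = 60.71°

60.7°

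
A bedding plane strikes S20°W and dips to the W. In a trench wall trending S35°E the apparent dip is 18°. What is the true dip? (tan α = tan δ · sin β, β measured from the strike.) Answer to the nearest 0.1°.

21.6°

The section is 55° from the strike.
tan δ = tan α / sin β = tan 18° / sin 55° = 0.3249 / 0.8192 = 0.3967
δ = arctan(0.3967) = 21.64°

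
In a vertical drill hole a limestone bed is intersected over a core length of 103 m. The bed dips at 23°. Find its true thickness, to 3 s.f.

94.8 m

True thickness t = h · cos(dip) = 103 × cos 23°
t = 103 × 0.9205 = 94.812 m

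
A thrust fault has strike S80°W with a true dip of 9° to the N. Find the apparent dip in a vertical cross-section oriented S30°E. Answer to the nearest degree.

The section lies 70° from the strike.
tan α = tan 9° × sin 70° = 0.1584 × 0.9397 = 0.1488
α = arctan(0.1488) = 8.47°

8°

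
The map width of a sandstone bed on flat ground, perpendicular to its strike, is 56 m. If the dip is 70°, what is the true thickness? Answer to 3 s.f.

True thickness t = w · sin(dip) = 56 × sin 70°
t = 56 × 0.9397 = 52.623 m

52.6 m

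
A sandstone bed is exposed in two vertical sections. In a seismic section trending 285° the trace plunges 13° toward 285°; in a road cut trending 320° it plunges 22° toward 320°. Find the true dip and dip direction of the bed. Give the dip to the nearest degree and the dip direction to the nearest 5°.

Each apparent-dip line lies in the plane. As unit vectors (x east, y north, z up), v₁ plunges 13°→285° and v₂ plunges 22°→320°.
Cross product v₁ × v₂ gives the pole to the plane: n ∝ (-0.065, 0.219, 0.518).
tan δ = √(n_x²+n_y²)/n_z = 0.228/0.518, so δ = 23.8°.
The horizontal component of n points toward azimuth atan2(n_x, n_y) = 343°, the dip direction.

true dip 24°, dip direction 345°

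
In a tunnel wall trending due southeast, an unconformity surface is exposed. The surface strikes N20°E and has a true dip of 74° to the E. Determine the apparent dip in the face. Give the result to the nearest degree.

72°

The strike is N20°E and the section trends due southeast; the acute angle between them is β = 65°.
tan α = tan 74° × sin 65° = 3.4874 × 0.9063 = 3.1607
α = arctan(3.1607) = 72.44°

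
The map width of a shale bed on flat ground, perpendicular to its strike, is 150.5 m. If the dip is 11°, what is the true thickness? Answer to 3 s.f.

28.7 m

True thickness t = w · sin(dip) = 150.5 × sin 11°
t = 150.5 × 0.1908 = 28.717 m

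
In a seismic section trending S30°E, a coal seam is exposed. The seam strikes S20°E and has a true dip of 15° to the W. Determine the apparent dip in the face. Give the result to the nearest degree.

3°

The section lies 10° from the strike.
tan(apparent dip) = tan 15° · sin 10° = 0.0465
apparent dip = arctan 0.0465 = 2.66°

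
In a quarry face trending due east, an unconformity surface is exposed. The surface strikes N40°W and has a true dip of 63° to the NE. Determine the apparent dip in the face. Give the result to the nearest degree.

56°

The strike is N40°W and the section trends due east; the acute angle between them is β = 50°.
tan(apparent dip) = tan 63° · sin 50° = 1.5034
α = arctan(1.5034) = 56.37°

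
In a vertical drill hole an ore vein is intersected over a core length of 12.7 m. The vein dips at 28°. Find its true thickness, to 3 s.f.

11.2 m

True thickness t = h · cos(dip) = 12.7 × cos 28°
t = 12.7 × 0.8829 = 11.213 m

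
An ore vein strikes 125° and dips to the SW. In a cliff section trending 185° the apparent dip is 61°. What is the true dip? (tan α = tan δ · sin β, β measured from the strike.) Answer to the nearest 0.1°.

64.4°

The section is 60° from the strike.
tan δ = tan α / sin β = tan 61° / sin 60° = 1.8040 / 0.8660 = 2.0831
δ = arctan(2.0831) = 64.36°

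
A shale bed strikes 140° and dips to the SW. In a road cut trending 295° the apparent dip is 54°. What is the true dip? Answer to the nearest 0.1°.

The section is 25° from the strike.
tan(true dip) = tan 54° / sin 25° = 3.2568
δ = arctan(3.2568) = 72.93°

72.9°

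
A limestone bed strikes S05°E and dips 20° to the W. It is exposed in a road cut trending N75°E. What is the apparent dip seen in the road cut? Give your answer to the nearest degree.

20°

The strike is S05°E and the section trends N75°E; the acute angle between them is β = 80°.
tan α = tan 20° × sin 80° = 0.3640 × 0.9848 = 0.3584
apparent dip = arctan 0.3584 = 19.72°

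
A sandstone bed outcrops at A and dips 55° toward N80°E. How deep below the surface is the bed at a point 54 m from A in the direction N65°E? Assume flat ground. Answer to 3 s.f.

The hole lies 15° from the dip direction, so the down-dip offset is 54 × cos 15° = 52.16 m.
Depth = down-dip offset × tan(dip) = 52.16 × tan 55° = 52.16 × 1.4281
Depth = 74.49 m

74.5 m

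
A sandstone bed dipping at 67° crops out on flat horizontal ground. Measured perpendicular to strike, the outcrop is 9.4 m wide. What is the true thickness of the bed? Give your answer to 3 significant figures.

True thickness t = w · sin(dip) = 9.4 × sin 67°
t = 9.4 × 0.9205 = 8.653 m

8.65 m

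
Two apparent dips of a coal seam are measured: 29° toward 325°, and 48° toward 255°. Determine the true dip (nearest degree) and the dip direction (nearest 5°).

true dip 48°, dip direction 265°

Each apparent-dip line lies in the plane. As unit vectors (x east, y north, z up), v₁ plunges 29°→325° and v₂ plunges 48°→255°.
Cross product v₁ × v₂ gives the pole to the plane: n ∝ (-0.616, -0.059, 0.550).
Dip δ = arctan(|n_h|/n_z) = arctan(0.619/0.550) = 48.4°.
Dip direction = atan2(-0.616, -0.059) = 264° (azimuth of n's horizontal projection).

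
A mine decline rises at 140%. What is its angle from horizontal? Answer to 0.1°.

tan θ = 140/100 = 1.4000
θ = arctan(1.4000) = 54.46°

54.5°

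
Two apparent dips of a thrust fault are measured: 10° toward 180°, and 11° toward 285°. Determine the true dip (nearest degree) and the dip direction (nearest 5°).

Represent each trace as a vector plunging at its apparent dip toward its trend (east-north-up frame): v₁ = (0.000, -0.985, -0.174), v₂ = (-0.948, 0.254, -0.191).
The plane normal is n = v₁ × v₂ ∝ (-0.232, -0.165, 0.934).
True dip = arccos(n_z / |n|) = arccos(0.9566) = 16.9°.
Dip direction = azimuth of (n_x, n_y) = atan2(-0.232, -0.165) = 235°.

true dip 17°, dip direction 235°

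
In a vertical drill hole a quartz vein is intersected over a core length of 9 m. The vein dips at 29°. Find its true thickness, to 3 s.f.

7.87 m

True thickness t = h · cos(dip) = 9 × cos 29°
t = 9 × 0.8746 = 7.872 m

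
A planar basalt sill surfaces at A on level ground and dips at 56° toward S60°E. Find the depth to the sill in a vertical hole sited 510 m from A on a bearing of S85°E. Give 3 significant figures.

The hole lies 25° from the dip direction, so the down-dip offset is 510 × cos 25° = 462.22 m.
Depth = down-dip offset × tan(dip) = 462.22 × tan 56° = 462.22 × 1.4826
Depth = 685.26 m

685 m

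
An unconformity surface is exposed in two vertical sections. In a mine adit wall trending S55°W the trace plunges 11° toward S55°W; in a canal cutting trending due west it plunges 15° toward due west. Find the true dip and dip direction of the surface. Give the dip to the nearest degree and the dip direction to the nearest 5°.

Each apparent-dip line lies in the plane. As unit vectors (x east, y north, z up), v₁ plunges 11°→S55°W and v₂ plunges 15°→due west.
The plane normal is n = v₁ × v₂ ∝ (-0.146, 0.024, 0.544).
tan δ = √(n_x²+n_y²)/n_z = 0.148/0.544, so δ = 15.2°.
Dip direction = atan2(-0.146, 0.024) = 279° (azimuth of n's horizontal projection).

true dip 15°, dip direction 280°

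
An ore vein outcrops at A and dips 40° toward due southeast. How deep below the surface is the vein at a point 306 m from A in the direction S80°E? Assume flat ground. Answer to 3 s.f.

210 m

The hole lies 35° from the dip direction, so the down-dip offset is 306 × cos 35° = 250.66 m.
Depth = down-dip offset × tan(dip) = 250.66 × tan 40° = 250.66 × 0.8391
Depth = 210.33 m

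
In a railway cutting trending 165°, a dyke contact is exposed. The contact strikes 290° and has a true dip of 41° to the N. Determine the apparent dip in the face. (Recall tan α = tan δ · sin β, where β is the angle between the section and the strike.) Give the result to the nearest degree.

The section lies 55° from the strike.
tan(apparent dip) = tan 41° · sin 55° = 0.7121
α = arctan(0.7121) = 35.45°

35°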